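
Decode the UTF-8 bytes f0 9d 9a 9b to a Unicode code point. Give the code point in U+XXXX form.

U+1D69B

Leading byte 0xF0 = 11110000 matches 11110xxx → 4-byte sequence.
Byte 1: 0xF0 = 11110000, payload 000 (3 bits).
Byte 2: 0x9D = 10011101 (10xxxxxx ✓), payload 011101.
Byte 3: 0x9A = 10011010 (10xxxxxx ✓), payload 011010.
Byte 4: 0x9B = 10011011 (10xxxxxx ✓), payload 011011.
Concatenate: 000011101011010011011 = 0x1D69B (21 bits → U+1D69B).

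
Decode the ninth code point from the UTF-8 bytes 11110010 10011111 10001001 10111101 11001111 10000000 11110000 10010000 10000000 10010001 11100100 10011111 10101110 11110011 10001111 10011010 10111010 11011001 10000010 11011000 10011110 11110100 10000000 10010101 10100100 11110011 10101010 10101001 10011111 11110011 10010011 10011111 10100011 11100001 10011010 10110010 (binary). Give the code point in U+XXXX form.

U+EAA5F

Offset 0: leading byte 0xF2 = 11110010 → 4-byte char #1 = F2 9F 89 BD.
Offset 4: leading byte 0xCF = 11001111 → 2-byte char #2 = CF 80.
Offset 6: leading byte 0xF0 = 11110000 → 4-byte char #3 = F0 90 80 91.
Offset 10: leading byte 0xE4 = 11100100 → 3-byte char #4 = E4 9F AE.
Offset 13: leading byte 0xF3 = 11110011 → 4-byte char #5 = F3 8F 9A BA.
Offset 17: leading byte 0xD9 = 11011001 → 2-byte char #6 = D9 82.
Offset 19: leading byte 0xD8 = 11011000 → 2-byte char #7 = D8 9E.
Offset 21: leading byte 0xF4 = 11110100 → 4-byte char #8 = F4 80 95 A4.
Offset 25: leading byte 0xF3 = 11110011 → 4-byte char #9 = F3 AA A9 9F.
Leading byte 0xF3 = 11110011 matches 11110xxx → 4-byte sequence.
Byte 1: 0xF3 = 11110011, payload 011 (3 bits).
Byte 2: 0xAA = 10101010 (10xxxxxx ✓), payload 101010.
Byte 3: 0xA9 = 10101001 (10xxxxxx ✓), payload 101001.
Byte 4: 0x9F = 10011111 (10xxxxxx ✓), payload 011111.
Concatenate: 011101010101001011111 = 0xEAA5F (21 bits → U+EAA5F).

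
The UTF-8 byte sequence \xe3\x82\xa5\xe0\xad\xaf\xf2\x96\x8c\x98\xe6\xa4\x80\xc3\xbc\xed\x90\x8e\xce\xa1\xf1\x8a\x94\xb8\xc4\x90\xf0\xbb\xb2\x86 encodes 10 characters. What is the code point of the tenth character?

U+3BC86

Offset 0: leading byte 0xE3 = 11100011 → 3-byte char #1 = E3 82 A5.
Offset 3: leading byte 0xE0 = 11100000 → 3-byte char #2 = E0 AD AF.
Offset 6: leading byte 0xF2 = 11110010 → 4-byte char #3 = F2 96 8C 98.
Offset 10: leading byte 0xE6 = 11100110 → 3-byte char #4 = E6 A4 80.
Offset 13: leading byte 0xC3 = 11000011 → 2-byte char #5 = C3 BC.
Offset 15: leading byte 0xED = 11101101 → 3-byte char #6 = ED 90 8E.
Offset 18: leading byte 0xCE = 11001110 → 2-byte char #7 = CE A1.
Offset 20: leading byte 0xF1 = 11110001 → 4-byte char #8 = F1 8A 94 B8.
Offset 24: leading byte 0xC4 = 11000100 → 2-byte char #9 = C4 90.
Offset 26: leading byte 0xF0 = 11110000 → 4-byte char #10 = F0 BB B2 86.
Leading byte 0xF0 = 11110000 matches 11110xxx → 4-byte sequence.
Byte 1: 0xF0 = 11110000, payload 000 (3 bits).
Byte 2: 0xBB = 10111011 (10xxxxxx ✓), payload 111011.
Byte 3: 0xB2 = 10110010 (10xxxxxx ✓), payload 110010.
Byte 4: 0x86 = 10000110 (10xxxxxx ✓), payload 000110.
Concatenate: 000111011110010000110 = 0x3BC86 (21 bits → U+3BC86).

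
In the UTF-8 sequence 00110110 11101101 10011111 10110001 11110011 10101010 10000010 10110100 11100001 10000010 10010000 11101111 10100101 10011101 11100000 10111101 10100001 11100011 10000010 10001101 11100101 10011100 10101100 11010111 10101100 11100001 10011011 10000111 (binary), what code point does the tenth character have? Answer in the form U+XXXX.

U+16C7

Offset 0: leading byte 0x36 = 00110110 → 1-byte char #1 = 36.
Offset 1: leading byte 0xED = 11101101 → 3-byte char #2 = ED 9F B1.
Offset 4: leading byte 0xF3 = 11110011 → 4-byte char #3 = F3 AA 82 B4.
Offset 8: leading byte 0xE1 = 11100001 → 3-byte char #4 = E1 82 90.
Offset 11: leading byte 0xEF = 11101111 → 3-byte char #5 = EF A5 9D.
Offset 14: leading byte 0xE0 = 11100000 → 3-byte char #6 = E0 BD A1.
Offset 17: leading byte 0xE3 = 11100011 → 3-byte char #7 = E3 82 8D.
Offset 20: leading byte 0xE5 = 11100101 → 3-byte char #8 = E5 9C AC.
Offset 23: leading byte 0xD7 = 11010111 → 2-byte char #9 = D7 AC.
Offset 25: leading byte 0xE1 = 11100001 → 3-byte char #10 = E1 9B 87.
Leading byte 0xE1 = 11100001 matches 1110xxxx → 3-byte sequence.
Byte 1: 0xE1 = 11100001, payload 0001 (4 bits).
Byte 2: 0x9B = 10011011 (10xxxxxx ✓), payload 011011.
Byte 3: 0x87 = 10000111 (10xxxxxx ✓), payload 000111.
Concatenate: 0001011011000111 = 0x16C7 (16 bits → U+16C7).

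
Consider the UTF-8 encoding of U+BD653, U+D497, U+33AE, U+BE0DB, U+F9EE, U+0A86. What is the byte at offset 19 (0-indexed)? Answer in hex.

0x86

U+BD653 → 4-byte form F2 BD 99 93 at offsets 0–3.
U+D497 → 3-byte form ED 92 97 at offsets 4–6.
U+33AE → 3-byte form E3 8E AE at offsets 7–9.
U+BE0DB → 4-byte form F2 BE 83 9B at offsets 10–13.
U+F9EE → 3-byte form EF A7 AE at offsets 14–16.
U+0A86 → 3-byte form E0 AA 86 at offsets 17–19.
Offset 19 falls in char 6's range; it's byte 3 of E0 AA 86 = 0x86.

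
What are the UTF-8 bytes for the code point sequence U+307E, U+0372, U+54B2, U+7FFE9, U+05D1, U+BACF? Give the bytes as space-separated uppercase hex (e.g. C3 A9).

U+307E: 3-byte form → E3 81 BE.
U+0372: 2-byte form → CD B2.
U+54B2: 3-byte form → E5 92 B2.
U+7FFE9: 4-byte form → F1 BF BF A9.
U+05D1: 2-byte form → D7 91.
U+BACF: 3-byte form → EB AB 8F.
Concatenated (17 bytes): E3 81 BE CD B2 E5 92 B2 F1 BF BF A9 D7 91 EB AB 8F.

E3 81 BE CD B2 E5 92 B2 F1 BF BF A9 D7 91 EB AB 8F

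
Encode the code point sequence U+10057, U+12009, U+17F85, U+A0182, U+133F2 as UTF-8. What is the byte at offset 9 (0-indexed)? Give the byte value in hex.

0x97

U+10057 → 4-byte form F0 90 81 97 at offsets 0–3.
U+12009 → 4-byte form F0 92 80 89 at offsets 4–7.
U+17F85 → 4-byte form F0 97 BE 85 at offsets 8–11.
Offset 9 falls in char 3's range; it's byte 2 of F0 97 BE 85 = 0x97.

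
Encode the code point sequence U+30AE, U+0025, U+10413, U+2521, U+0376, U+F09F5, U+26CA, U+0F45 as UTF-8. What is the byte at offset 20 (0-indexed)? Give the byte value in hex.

0xE0

U+30AE → 3-byte form E3 82 AE at offsets 0–2.
U+0025 → 1-byte form 25 at offsets 3–3.
U+10413 → 4-byte form F0 90 90 93 at offsets 4–7.
U+2521 → 3-byte form E2 94 A1 at offsets 8–10.
U+0376 → 2-byte form CD B6 at offsets 11–12.
U+F09F5 → 4-byte form F3 B0 A7 B5 at offsets 13–16.
U+26CA → 3-byte form E2 9B 8A at offsets 17–19.
U+0F45 → 3-byte form E0 BD 85 at offsets 20–22.
Offset 20 falls in char 8's range; it's byte 1 of E0 BD 85 = 0xE0.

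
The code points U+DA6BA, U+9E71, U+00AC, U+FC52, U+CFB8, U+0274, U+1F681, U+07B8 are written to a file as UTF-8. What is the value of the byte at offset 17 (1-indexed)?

1-indexed offset 17 is 0-indexed offset 16.
U+DA6BA → 4-byte form F3 9A 9A BA at offsets 0–3.
U+9E71 → 3-byte form E9 B9 B1 at offsets 4–6.
U+00AC → 2-byte form C2 AC at offsets 7–8.
U+FC52 → 3-byte form EF B1 92 at offsets 9–11.
U+CFB8 → 3-byte form EC BE B8 at offsets 12–14.
U+0274 → 2-byte form C9 B4 at offsets 15–16.
Offset 16 falls in char 6's range; it's byte 2 of C9 B4 = 0xB4.

0xB4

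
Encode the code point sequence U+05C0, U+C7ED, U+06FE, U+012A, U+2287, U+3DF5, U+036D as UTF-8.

U+05C0: 2-byte form → D7 80.
U+C7ED: 3-byte form → EC 9F AD.
U+06FE: 2-byte form → DB BE.
U+012A: 2-byte form → C4 AA.
U+2287: 3-byte form → E2 8A 87.
U+3DF5: 3-byte form → E3 B7 B5.
U+036D: 2-byte form → CD AD.
Concatenated (17 bytes): D7 80 EC 9F AD DB BE C4 AA E2 8A 87 E3 B7 B5 CD AD.

D7 80 EC 9F AD DB BE C4 AA E2 8A 87 E3 B7 B5 CD AD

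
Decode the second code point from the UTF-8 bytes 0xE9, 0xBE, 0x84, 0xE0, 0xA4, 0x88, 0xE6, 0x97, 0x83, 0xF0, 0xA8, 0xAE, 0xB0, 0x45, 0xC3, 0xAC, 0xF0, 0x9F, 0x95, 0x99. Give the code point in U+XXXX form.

U+0908

Offset 0: leading byte 0xE9 = 11101001 → 3-byte char #1 = E9 BE 84.
Offset 3: leading byte 0xE0 = 11100000 → 3-byte char #2 = E0 A4 88.
Leading byte 0xE0 = 11100000 matches 1110xxxx → 3-byte sequence.
Byte 1: 0xE0 = 11100000, payload 0000 (4 bits).
Byte 2: 0xA4 = 10100100 (10xxxxxx ✓), payload 100100.
Byte 3: 0x88 = 10001000 (10xxxxxx ✓), payload 001000.
Concatenate: 0000100100001000 = 0x908 (16 bits → U+0908).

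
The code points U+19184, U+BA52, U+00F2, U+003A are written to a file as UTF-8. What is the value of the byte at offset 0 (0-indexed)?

U+19184 → 4-byte form F0 99 86 84 at offsets 0–3.
Offset 0 falls in char 1's range; it's byte 1 of F0 99 86 84 = 0xF0.

0xF0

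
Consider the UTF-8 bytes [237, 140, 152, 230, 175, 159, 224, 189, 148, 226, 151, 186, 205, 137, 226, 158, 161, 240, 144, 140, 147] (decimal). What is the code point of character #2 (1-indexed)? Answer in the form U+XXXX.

U+6BDF

Offset 0: leading byte 0xED = 11101101 → 3-byte char #1 = ED 8C 98.
Offset 3: leading byte 0xE6 = 11100110 → 3-byte char #2 = E6 AF 9F.
Leading byte 0xE6 = 11100110 matches 1110xxxx → 3-byte sequence.
Byte 1: 0xE6 = 11100110, payload 0110 (4 bits).
Byte 2: 0xAF = 10101111 (10xxxxxx ✓), payload 101111.
Byte 3: 0x9F = 10011111 (10xxxxxx ✓), payload 011111.
Concatenate: 0110101111011111 = 0x6BDF (16 bits → U+6BDF).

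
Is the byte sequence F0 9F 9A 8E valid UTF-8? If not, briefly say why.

valid

Leading byte 0xF0 = 11110000 → 4-byte form.
Continuation bytes 0x9F=10011111, 0x9A=10011010, 0x8E=10001110 all match 10xxxxxx.
Decoded value 0x1F68E is ≥ 0x10000 (shortest form) and not a surrogate.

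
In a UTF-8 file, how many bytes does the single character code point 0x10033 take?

4

U+10033 = 0x10033. UTF-8 uses 1 byte below 0x80, 2 below 0x800, 3 below 0x10000, 4 up to 0x10FFFF. 0x10033 is in U+10000–U+10FFFF → 4 bytes.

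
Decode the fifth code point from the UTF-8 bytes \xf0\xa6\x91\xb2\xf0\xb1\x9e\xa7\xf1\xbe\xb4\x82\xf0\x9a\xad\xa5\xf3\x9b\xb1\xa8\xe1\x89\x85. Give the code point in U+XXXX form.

Offset 0: leading byte 0xF0 = 11110000 → 4-byte char #1 = F0 A6 91 B2.
Offset 4: leading byte 0xF0 = 11110000 → 4-byte char #2 = F0 B1 9E A7.
Offset 8: leading byte 0xF1 = 11110001 → 4-byte char #3 = F1 BE B4 82.
Offset 12: leading byte 0xF0 = 11110000 → 4-byte char #4 = F0 9A AD A5.
Offset 16: leading byte 0xF3 = 11110011 → 4-byte char #5 = F3 9B B1 A8.
Leading byte 0xF3 = 11110011 matches 11110xxx → 4-byte sequence.
Byte 1: 0xF3 = 11110011, payload 011 (3 bits).
Byte 2: 0x9B = 10011011 (10xxxxxx ✓), payload 011011.
Byte 3: 0xB1 = 10110001 (10xxxxxx ✓), payload 110001.
Byte 4: 0xA8 = 10101000 (10xxxxxx ✓), payload 101000.
Concatenate: 011011011110001101000 = 0xDBC68 (21 bits → U+DBC68).

U+DBC68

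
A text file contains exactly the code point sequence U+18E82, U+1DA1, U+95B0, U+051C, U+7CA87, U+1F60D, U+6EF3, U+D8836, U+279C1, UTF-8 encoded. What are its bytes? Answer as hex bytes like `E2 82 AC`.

F0 98 BA 82 E1 B6 A1 E9 96 B0 D4 9C F1 BC AA 87 F0 9F 98 8D E6 BB B3 F3 98 A0 B6 F0 A7 A7 81

U+18E82: 4-byte form → F0 98 BA 82.
U+1DA1: 3-byte form → E1 B6 A1.
U+95B0: 3-byte form → E9 96 B0.
U+051C: 2-byte form → D4 9C.
U+7CA87: 4-byte form → F1 BC AA 87.
U+1F60D: 4-byte form → F0 9F 98 8D.
U+6EF3: 3-byte form → E6 BB B3.
U+D8836: 4-byte form → F3 98 A0 B6.
U+279C1: 4-byte form → F0 A7 A7 81.
Concatenated (31 bytes): F0 98 BA 82 E1 B6 A1 E9 96 B0 D4 9C F1 BC AA 87 F0 9F 98 8D E6 BB B3 F3 98 A0 B6 F0 A7 A7 81.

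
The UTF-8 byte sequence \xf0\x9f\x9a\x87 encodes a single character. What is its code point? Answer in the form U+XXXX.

U+1F687

Leading byte 0xF0 = 11110000 matches 11110xxx → 4-byte sequence.
Byte 1: 0xF0 = 11110000, payload 000 (3 bits).
Byte 2: 0x9F = 10011111 (10xxxxxx ✓), payload 011111.
Byte 3: 0x9A = 10011010 (10xxxxxx ✓), payload 011010.
Byte 4: 0x87 = 10000111 (10xxxxxx ✓), payload 000111.
Concatenate: 000011111011010000111 = 0x1F687 (21 bits → U+1F687).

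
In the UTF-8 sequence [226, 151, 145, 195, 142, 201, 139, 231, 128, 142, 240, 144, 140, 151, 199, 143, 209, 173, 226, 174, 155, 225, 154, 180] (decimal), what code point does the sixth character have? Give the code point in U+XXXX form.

U+01CF

Offset 0: leading byte 0xE2 = 11100010 → 3-byte char #1 = E2 97 91.
Offset 3: leading byte 0xC3 = 11000011 → 2-byte char #2 = C3 8E.
Offset 5: leading byte 0xC9 = 11001001 → 2-byte char #3 = C9 8B.
Offset 7: leading byte 0xE7 = 11100111 → 3-byte char #4 = E7 80 8E.
Offset 10: leading byte 0xF0 = 11110000 → 4-byte char #5 = F0 90 8C 97.
Offset 14: leading byte 0xC7 = 11000111 → 2-byte char #6 = C7 8F.
Leading byte 0xC7 = 11000111 matches 110xxxxx → 2-byte sequence.
Byte 1: 0xC7 = 11000111, payload 00111 (5 bits).
Byte 2: 0x8F = 10001111 (10xxxxxx ✓), payload 001111.
Concatenate: 00111001111 = 0x1CF (11 bits → U+01CF).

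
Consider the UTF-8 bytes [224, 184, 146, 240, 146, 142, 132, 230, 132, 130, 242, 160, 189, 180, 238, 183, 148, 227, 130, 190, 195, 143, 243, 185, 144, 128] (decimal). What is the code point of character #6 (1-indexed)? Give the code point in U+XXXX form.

U+30BE

Offset 0: leading byte 0xE0 = 11100000 → 3-byte char #1 = E0 B8 92.
Offset 3: leading byte 0xF0 = 11110000 → 4-byte char #2 = F0 92 8E 84.
Offset 7: leading byte 0xE6 = 11100110 → 3-byte char #3 = E6 84 82.
Offset 10: leading byte 0xF2 = 11110010 → 4-byte char #4 = F2 A0 BD B4.
Offset 14: leading byte 0xEE = 11101110 → 3-byte char #5 = EE B7 94.
Offset 17: leading byte 0xE3 = 11100011 → 3-byte char #6 = E3 82 BE.
Leading byte 0xE3 = 11100011 matches 1110xxxx → 3-byte sequence.
Byte 1: 0xE3 = 11100011, payload 0011 (4 bits).
Byte 2: 0x82 = 10000010 (10xxxxxx ✓), payload 000010.
Byte 3: 0xBE = 10111110 (10xxxxxx ✓), payload 111110.
Concatenate: 0011000010111110 = 0x30BE (16 bits → U+30BE).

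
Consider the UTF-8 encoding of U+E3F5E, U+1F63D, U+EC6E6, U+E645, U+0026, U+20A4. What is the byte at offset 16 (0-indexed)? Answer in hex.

0xE2

U+E3F5E → 4-byte form F3 A3 BD 9E at offsets 0–3.
U+1F63D → 4-byte form F0 9F 98 BD at offsets 4–7.
U+EC6E6 → 4-byte form F3 AC 9B A6 at offsets 8–11.
U+E645 → 3-byte form EE 99 85 at offsets 12–14.
U+0026 → 1-byte form 26 at offsets 15–15.
U+20A4 → 3-byte form E2 82 A4 at offsets 16–18.
Offset 16 falls in char 6's range; it's byte 1 of E2 82 A4 = 0xE2.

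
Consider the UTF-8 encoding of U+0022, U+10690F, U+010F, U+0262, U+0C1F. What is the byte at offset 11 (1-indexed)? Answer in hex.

0xB0

1-indexed offset 11 is 0-indexed offset 10.
U+0022 → 1-byte form 22 at offsets 0–0.
U+10690F → 4-byte form F4 86 A4 8F at offsets 1–4.
U+010F → 2-byte form C4 8F at offsets 5–6.
U+0262 → 2-byte form C9 A2 at offsets 7–8.
U+0C1F → 3-byte form E0 B0 9F at offsets 9–11.
Offset 10 falls in char 5's range; it's byte 2 of E0 B0 9F = 0xB0.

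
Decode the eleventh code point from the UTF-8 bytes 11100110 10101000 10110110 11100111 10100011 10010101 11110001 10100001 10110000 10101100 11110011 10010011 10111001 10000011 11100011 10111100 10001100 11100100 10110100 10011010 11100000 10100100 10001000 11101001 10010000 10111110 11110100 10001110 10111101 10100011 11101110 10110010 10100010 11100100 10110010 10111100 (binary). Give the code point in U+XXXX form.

U+4CBC

Offset 0: leading byte 0xE6 = 11100110 → 3-byte char #1 = E6 A8 B6.
Offset 3: leading byte 0xE7 = 11100111 → 3-byte char #2 = E7 A3 95.
Offset 6: leading byte 0xF1 = 11110001 → 4-byte char #3 = F1 A1 B0 AC.
Offset 10: leading byte 0xF3 = 11110011 → 4-byte char #4 = F3 93 B9 83.
Offset 14: leading byte 0xE3 = 11100011 → 3-byte char #5 = E3 BC 8C.
Offset 17: leading byte 0xE4 = 11100100 → 3-byte char #6 = E4 B4 9A.
Offset 20: leading byte 0xE0 = 11100000 → 3-byte char #7 = E0 A4 88.
Offset 23: leading byte 0xE9 = 11101001 → 3-byte char #8 = E9 90 BE.
Offset 26: leading byte 0xF4 = 11110100 → 4-byte char #9 = F4 8E BD A3.
Offset 30: leading byte 0xEE = 11101110 → 3-byte char #10 = EE B2 A2.
Offset 33: leading byte 0xE4 = 11100100 → 3-byte char #11 = E4 B2 BC.
Leading byte 0xE4 = 11100100 matches 1110xxxx → 3-byte sequence.
Byte 1: 0xE4 = 11100100, payload 0100 (4 bits).
Byte 2: 0xB2 = 10110010 (10xxxxxx ✓), payload 110010.
Byte 3: 0xBC = 10111100 (10xxxxxx ✓), payload 111100.
Concatenate: 0100110010111100 = 0x4CBC (16 bits → U+4CBC).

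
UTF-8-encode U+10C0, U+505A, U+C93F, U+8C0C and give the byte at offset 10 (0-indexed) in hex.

0xB0

U+10C0 → 3-byte form E1 83 80 at offsets 0–2.
U+505A → 3-byte form E5 81 9A at offsets 3–5.
U+C93F → 3-byte form EC A4 BF at offsets 6–8.
U+8C0C → 3-byte form E8 B0 8C at offsets 9–11.
Offset 10 falls in char 4's range; it's byte 2 of E8 B0 8C = 0xB0.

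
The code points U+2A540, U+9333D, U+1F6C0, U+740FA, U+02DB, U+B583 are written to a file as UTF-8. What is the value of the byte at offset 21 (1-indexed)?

0x83

1-indexed offset 21 is 0-indexed offset 20.
U+2A540 → 4-byte form F0 AA 95 80 at offsets 0–3.
U+9333D → 4-byte form F2 93 8C BD at offsets 4–7.
U+1F6C0 → 4-byte form F0 9F 9B 80 at offsets 8–11.
U+740FA → 4-byte form F1 B4 83 BA at offsets 12–15.
U+02DB → 2-byte form CB 9B at offsets 16–17.
U+B583 → 3-byte form EB 96 83 at offsets 18–20.
Offset 20 falls in char 6's range; it's byte 3 of EB 96 83 = 0x83.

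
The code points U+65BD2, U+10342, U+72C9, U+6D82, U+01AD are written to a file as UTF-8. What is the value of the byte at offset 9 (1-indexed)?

1-indexed offset 9 is 0-indexed offset 8.
U+65BD2 → 4-byte form F1 A5 AF 92 at offsets 0–3.
U+10342 → 4-byte form F0 90 8D 82 at offsets 4–7.
U+72C9 → 3-byte form E7 8B 89 at offsets 8–10.
Offset 8 falls in char 3's range; it's byte 1 of E7 8B 89 = 0xE7.

0xE7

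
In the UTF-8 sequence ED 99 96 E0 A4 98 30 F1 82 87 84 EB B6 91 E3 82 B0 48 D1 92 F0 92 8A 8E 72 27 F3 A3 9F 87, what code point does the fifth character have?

Offset 0: leading byte 0xED = 11101101 → 3-byte char #1 = ED 99 96.
Offset 3: leading byte 0xE0 = 11100000 → 3-byte char #2 = E0 A4 98.
Offset 6: leading byte 0x30 = 00110000 → 1-byte char #3 = 30.
Offset 7: leading byte 0xF1 = 11110001 → 4-byte char #4 = F1 82 87 84.
Offset 11: leading byte 0xEB = 11101011 → 3-byte char #5 = EB B6 91.
Leading byte 0xEB = 11101011 matches 1110xxxx → 3-byte sequence.
Byte 1: 0xEB = 11101011, payload 1011 (4 bits).
Byte 2: 0xB6 = 10110110 (10xxxxxx ✓), payload 110110.
Byte 3: 0x91 = 10010001 (10xxxxxx ✓), payload 010001.
Concatenate: 1011110110010001 = 0xBD91 (16 bits → U+BD91).

U+BD91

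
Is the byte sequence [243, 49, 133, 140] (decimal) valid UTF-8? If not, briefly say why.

invalid (non-continuation byte where continuation expected)

Leading byte 0xF3 = 11110011 → 4-byte form.
Byte 2 is 0x31 = 00110001, which is not 10xxxxxx — expected a continuation byte.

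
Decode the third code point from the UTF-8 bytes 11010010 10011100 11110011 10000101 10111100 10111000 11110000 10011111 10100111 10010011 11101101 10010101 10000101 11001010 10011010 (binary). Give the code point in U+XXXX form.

Offset 0: leading byte 0xD2 = 11010010 → 2-byte char #1 = D2 9C.
Offset 2: leading byte 0xF3 = 11110011 → 4-byte char #2 = F3 85 BC B8.
Offset 6: leading byte 0xF0 = 11110000 → 4-byte char #3 = F0 9F A7 93.
Leading byte 0xF0 = 11110000 matches 11110xxx → 4-byte sequence.
Byte 1: 0xF0 = 11110000, payload 000 (3 bits).
Byte 2: 0x9F = 10011111 (10xxxxxx ✓), payload 011111.
Byte 3: 0xA7 = 10100111 (10xxxxxx ✓), payload 100111.
Byte 4: 0x93 = 10010011 (10xxxxxx ✓), payload 010011.
Concatenate: 000011111100111010011 = 0x1F9D3 (21 bits → U+1F9D3).

U+1F9D3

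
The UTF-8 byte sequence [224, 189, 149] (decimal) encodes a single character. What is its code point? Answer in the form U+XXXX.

Leading byte 0xE0 = 11100000 matches 1110xxxx → 3-byte sequence.
Byte 1: 0xE0 = 11100000, payload 0000 (4 bits).
Byte 2: 0xBD = 10111101 (10xxxxxx ✓), payload 111101.
Byte 3: 0x95 = 10010101 (10xxxxxx ✓), payload 010101.
Concatenate: 0000111101010101 = 0xF55 (16 bits → U+0F55).

U+0F55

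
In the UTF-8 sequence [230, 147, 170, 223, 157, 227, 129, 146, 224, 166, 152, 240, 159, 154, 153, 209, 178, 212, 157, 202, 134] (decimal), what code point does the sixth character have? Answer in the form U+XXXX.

Offset 0: leading byte 0xE6 = 11100110 → 3-byte char #1 = E6 93 AA.
Offset 3: leading byte 0xDF = 11011111 → 2-byte char #2 = DF 9D.
Offset 5: leading byte 0xE3 = 11100011 → 3-byte char #3 = E3 81 92.
Offset 8: leading byte 0xE0 = 11100000 → 3-byte char #4 = E0 A6 98.
Offset 11: leading byte 0xF0 = 11110000 → 4-byte char #5 = F0 9F 9A 99.
Offset 15: leading byte 0xD1 = 11010001 → 2-byte char #6 = D1 B2.
Leading byte 0xD1 = 11010001 matches 110xxxxx → 2-byte sequence.
Byte 1: 0xD1 = 11010001, payload 10001 (5 bits).
Byte 2: 0xB2 = 10110010 (10xxxxxx ✓), payload 110010.
Concatenate: 10001110010 = 0x472 (11 bits → U+0472).

U+0472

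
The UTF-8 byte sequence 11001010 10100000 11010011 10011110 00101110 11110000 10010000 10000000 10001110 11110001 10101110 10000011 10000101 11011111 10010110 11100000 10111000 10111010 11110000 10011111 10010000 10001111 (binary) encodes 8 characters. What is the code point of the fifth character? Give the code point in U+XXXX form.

U+6E0C5

Offset 0: leading byte 0xCA = 11001010 → 2-byte char #1 = CA A0.
Offset 2: leading byte 0xD3 = 11010011 → 2-byte char #2 = D3 9E.
Offset 4: leading byte 0x2E = 00101110 → 1-byte char #3 = 2E.
Offset 5: leading byte 0xF0 = 11110000 → 4-byte char #4 = F0 90 80 8E.
Offset 9: leading byte 0xF1 = 11110001 → 4-byte char #5 = F1 AE 83 85.
Leading byte 0xF1 = 11110001 matches 11110xxx → 4-byte sequence.
Byte 1: 0xF1 = 11110001, payload 001 (3 bits).
Byte 2: 0xAE = 10101110 (10xxxxxx ✓), payload 101110.
Byte 3: 0x83 = 10000011 (10xxxxxx ✓), payload 000011.
Byte 4: 0x85 = 10000101 (10xxxxxx ✓), payload 000101.
Concatenate: 001101110000011000101 = 0x6E0C5 (21 bits → U+6E0C5).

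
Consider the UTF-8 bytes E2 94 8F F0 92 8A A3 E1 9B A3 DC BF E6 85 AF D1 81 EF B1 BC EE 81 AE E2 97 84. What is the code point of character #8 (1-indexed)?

U+E06E

Offset 0: leading byte 0xE2 = 11100010 → 3-byte char #1 = E2 94 8F.
Offset 3: leading byte 0xF0 = 11110000 → 4-byte char #2 = F0 92 8A A3.
Offset 7: leading byte 0xE1 = 11100001 → 3-byte char #3 = E1 9B A3.
Offset 10: leading byte 0xDC = 11011100 → 2-byte char #4 = DC BF.
Offset 12: leading byte 0xE6 = 11100110 → 3-byte char #5 = E6 85 AF.
Offset 15: leading byte 0xD1 = 11010001 → 2-byte char #6 = D1 81.
Offset 17: leading byte 0xEF = 11101111 → 3-byte char #7 = EF B1 BC.
Offset 20: leading byte 0xEE = 11101110 → 3-byte char #8 = EE 81 AE.
Leading byte 0xEE = 11101110 matches 1110xxxx → 3-byte sequence.
Byte 1: 0xEE = 11101110, payload 1110 (4 bits).
Byte 2: 0x81 = 10000001 (10xxxxxx ✓), payload 000001.
Byte 3: 0xAE = 10101110 (10xxxxxx ✓), payload 101110.
Concatenate: 1110000001101110 = 0xE06E (16 bits → U+E06E).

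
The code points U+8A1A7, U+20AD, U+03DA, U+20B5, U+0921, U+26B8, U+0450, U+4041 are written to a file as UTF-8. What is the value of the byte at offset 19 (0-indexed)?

0x90

U+8A1A7 → 4-byte form F2 8A 86 A7 at offsets 0–3.
U+20AD → 3-byte form E2 82 AD at offsets 4–6.
U+03DA → 2-byte form CF 9A at offsets 7–8.
U+20B5 → 3-byte form E2 82 B5 at offsets 9–11.
U+0921 → 3-byte form E0 A4 A1 at offsets 12–14.
U+26B8 → 3-byte form E2 9A B8 at offsets 15–17.
U+0450 → 2-byte form D1 90 at offsets 18–19.
Offset 19 falls in char 7's range; it's byte 2 of D1 90 = 0x90.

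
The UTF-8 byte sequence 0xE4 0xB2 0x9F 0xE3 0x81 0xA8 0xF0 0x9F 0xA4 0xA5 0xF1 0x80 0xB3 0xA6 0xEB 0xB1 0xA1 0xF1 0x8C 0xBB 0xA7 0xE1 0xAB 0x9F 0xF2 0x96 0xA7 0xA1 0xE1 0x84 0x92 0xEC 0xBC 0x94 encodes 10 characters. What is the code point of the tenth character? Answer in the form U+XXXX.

U+CF14

Offset 0: leading byte 0xE4 = 11100100 → 3-byte char #1 = E4 B2 9F.
Offset 3: leading byte 0xE3 = 11100011 → 3-byte char #2 = E3 81 A8.
Offset 6: leading byte 0xF0 = 11110000 → 4-byte char #3 = F0 9F A4 A5.
Offset 10: leading byte 0xF1 = 11110001 → 4-byte char #4 = F1 80 B3 A6.
Offset 14: leading byte 0xEB = 11101011 → 3-byte char #5 = EB B1 A1.
Offset 17: leading byte 0xF1 = 11110001 → 4-byte char #6 = F1 8C BB A7.
Offset 21: leading byte 0xE1 = 11100001 → 3-byte char #7 = E1 AB 9F.
Offset 24: leading byte 0xF2 = 11110010 → 4-byte char #8 = F2 96 A7 A1.
Offset 28: leading byte 0xE1 = 11100001 → 3-byte char #9 = E1 84 92.
Offset 31: leading byte 0xEC = 11101100 → 3-byte char #10 = EC BC 94.
Leading byte 0xEC = 11101100 matches 1110xxxx → 3-byte sequence.
Byte 1: 0xEC = 11101100, payload 1100 (4 bits).
Byte 2: 0xBC = 10111100 (10xxxxxx ✓), payload 111100.
Byte 3: 0x94 = 10010100 (10xxxxxx ✓), payload 010100.
Concatenate: 1100111100010100 = 0xCF14 (16 bits → U+CF14).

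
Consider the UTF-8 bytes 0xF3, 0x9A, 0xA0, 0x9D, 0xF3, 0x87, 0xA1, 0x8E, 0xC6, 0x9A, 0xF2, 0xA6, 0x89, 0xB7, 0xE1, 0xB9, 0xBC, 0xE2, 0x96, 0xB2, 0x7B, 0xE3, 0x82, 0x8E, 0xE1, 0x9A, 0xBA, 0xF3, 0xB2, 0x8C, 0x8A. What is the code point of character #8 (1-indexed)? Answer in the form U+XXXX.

U+308E

Offset 0: leading byte 0xF3 = 11110011 → 4-byte char #1 = F3 9A A0 9D.
Offset 4: leading byte 0xF3 = 11110011 → 4-byte char #2 = F3 87 A1 8E.
Offset 8: leading byte 0xC6 = 11000110 → 2-byte char #3 = C6 9A.
Offset 10: leading byte 0xF2 = 11110010 → 4-byte char #4 = F2 A6 89 B7.
Offset 14: leading byte 0xE1 = 11100001 → 3-byte char #5 = E1 B9 BC.
Offset 17: leading byte 0xE2 = 11100010 → 3-byte char #6 = E2 96 B2.
Offset 20: leading byte 0x7B = 01111011 → 1-byte char #7 = 7B.
Offset 21: leading byte 0xE3 = 11100011 → 3-byte char #8 = E3 82 8E.
Leading byte 0xE3 = 11100011 matches 1110xxxx → 3-byte sequence.
Byte 1: 0xE3 = 11100011, payload 0011 (4 bits).
Byte 2: 0x82 = 10000010 (10xxxxxx ✓), payload 000010.
Byte 3: 0x8E = 10001110 (10xxxxxx ✓), payload 001110.
Concatenate: 0011000010001110 = 0x308E (16 bits → U+308E).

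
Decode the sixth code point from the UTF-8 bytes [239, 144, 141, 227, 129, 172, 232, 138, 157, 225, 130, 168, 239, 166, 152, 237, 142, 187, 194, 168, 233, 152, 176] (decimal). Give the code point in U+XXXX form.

Offset 0: leading byte 0xEF = 11101111 → 3-byte char #1 = EF 90 8D.
Offset 3: leading byte 0xE3 = 11100011 → 3-byte char #2 = E3 81 AC.
Offset 6: leading byte 0xE8 = 11101000 → 3-byte char #3 = E8 8A 9D.
Offset 9: leading byte 0xE1 = 11100001 → 3-byte char #4 = E1 82 A8.
Offset 12: leading byte 0xEF = 11101111 → 3-byte char #5 = EF A6 98.
Offset 15: leading byte 0xED = 11101101 → 3-byte char #6 = ED 8E BB.
Leading byte 0xED = 11101101 matches 1110xxxx → 3-byte sequence.
Byte 1: 0xED = 11101101, payload 1101 (4 bits).
Byte 2: 0x8E = 10001110 (10xxxxxx ✓), payload 001110.
Byte 3: 0xBB = 10111011 (10xxxxxx ✓), payload 111011.
Concatenate: 1101001110111011 = 0xD3BB (16 bits → U+D3BB).

U+D3BB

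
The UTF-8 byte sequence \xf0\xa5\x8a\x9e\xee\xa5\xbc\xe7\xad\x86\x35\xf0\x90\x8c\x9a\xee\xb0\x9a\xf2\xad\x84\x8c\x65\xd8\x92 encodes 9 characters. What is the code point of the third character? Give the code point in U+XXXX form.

Offset 0: leading byte 0xF0 = 11110000 → 4-byte char #1 = F0 A5 8A 9E.
Offset 4: leading byte 0xEE = 11101110 → 3-byte char #2 = EE A5 BC.
Offset 7: leading byte 0xE7 = 11100111 → 3-byte char #3 = E7 AD 86.
Leading byte 0xE7 = 11100111 matches 1110xxxx → 3-byte sequence.
Byte 1: 0xE7 = 11100111, payload 0111 (4 bits).
Byte 2: 0xAD = 10101101 (10xxxxxx ✓), payload 101101.
Byte 3: 0x86 = 10000110 (10xxxxxx ✓), payload 000110.
Concatenate: 0111101101000110 = 0x7B46 (16 bits → U+7B46).

U+7B46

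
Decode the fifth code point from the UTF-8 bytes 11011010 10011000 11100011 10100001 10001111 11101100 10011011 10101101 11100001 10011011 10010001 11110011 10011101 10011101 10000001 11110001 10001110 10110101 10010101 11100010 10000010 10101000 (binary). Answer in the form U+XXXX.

Offset 0: leading byte 0xDA = 11011010 → 2-byte char #1 = DA 98.
Offset 2: leading byte 0xE3 = 11100011 → 3-byte char #2 = E3 A1 8F.
Offset 5: leading byte 0xEC = 11101100 → 3-byte char #3 = EC 9B AD.
Offset 8: leading byte 0xE1 = 11100001 → 3-byte char #4 = E1 9B 91.
Offset 11: leading byte 0xF3 = 11110011 → 4-byte char #5 = F3 9D 9D 81.
Leading byte 0xF3 = 11110011 matches 11110xxx → 4-byte sequence.
Byte 1: 0xF3 = 11110011, payload 011 (3 bits).
Byte 2: 0x9D = 10011101 (10xxxxxx ✓), payload 011101.
Byte 3: 0x9D = 10011101 (10xxxxxx ✓), payload 011101.
Byte 4: 0x81 = 10000001 (10xxxxxx ✓), payload 000001.
Concatenate: 011011101011101000001 = 0xDD741 (21 bits → U+DD741).

U+DD741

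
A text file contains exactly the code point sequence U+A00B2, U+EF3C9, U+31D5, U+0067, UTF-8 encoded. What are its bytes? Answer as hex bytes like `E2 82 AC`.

F2 A0 82 B2 F3 AF 8F 89 E3 87 95 67

U+A00B2: 4-byte form → F2 A0 82 B2.
U+EF3C9: 4-byte form → F3 AF 8F 89.
U+31D5: 3-byte form → E3 87 95.
U+0067: 1-byte form → 67.
Concatenated (12 bytes): F2 A0 82 B2 F3 AF 8F 89 E3 87 95 67.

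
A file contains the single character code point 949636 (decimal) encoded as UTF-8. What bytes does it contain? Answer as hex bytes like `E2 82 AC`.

F3 A7 B6 84

U+E7D84 = 0xE7D84 = 949636 decimal. In range U+10000–U+10FFFF → 4-byte form: 11110xxx 10xxxxxx 10xxxxxx 10xxxxxx.
Binary (21 bits): 011100111110110000100.
Split 3+6+6+6: 011 | 100111 | 110110 | 000100.
Byte 1: 11110011 = 0xF3.
Byte 2: 10100111 = 0xA7.
Byte 3: 10110110 = 0xB6.
Byte 4: 10000100 = 0x84.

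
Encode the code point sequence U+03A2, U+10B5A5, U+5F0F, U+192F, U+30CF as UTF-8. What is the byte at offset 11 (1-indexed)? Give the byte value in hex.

0xA4

1-indexed offset 11 is 0-indexed offset 10.
U+03A2 → 2-byte form CE A2 at offsets 0–1.
U+10B5A5 → 4-byte form F4 8B 96 A5 at offsets 2–5.
U+5F0F → 3-byte form E5 BC 8F at offsets 6–8.
U+192F → 3-byte form E1 A4 AF at offsets 9–11.
Offset 10 falls in char 4's range; it's byte 2 of E1 A4 AF = 0xA4.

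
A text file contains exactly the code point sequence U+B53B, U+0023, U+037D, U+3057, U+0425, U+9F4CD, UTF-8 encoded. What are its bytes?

EB 94 BB 23 CD BD E3 81 97 D0 A5 F2 9F 93 8D

U+B53B: 3-byte form → EB 94 BB.
U+0023: 1-byte form → 23.
U+037D: 2-byte form → CD BD.
U+3057: 3-byte form → E3 81 97.
U+0425: 2-byte form → D0 A5.
U+9F4CD: 4-byte form → F2 9F 93 8D.
Concatenated (15 bytes): EB 94 BB 23 CD BD E3 81 97 D0 A5 F2 9F 93 8D.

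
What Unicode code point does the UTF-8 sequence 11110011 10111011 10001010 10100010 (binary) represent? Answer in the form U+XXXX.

Leading byte 0xF3 = 11110011 matches 11110xxx → 4-byte sequence.
Byte 1: 0xF3 = 11110011, payload 011 (3 bits).
Byte 2: 0xBB = 10111011 (10xxxxxx ✓), payload 111011.
Byte 3: 0x8A = 10001010 (10xxxxxx ✓), payload 001010.
Byte 4: 0xA2 = 10100010 (10xxxxxx ✓), payload 100010.
Concatenate: 011111011001010100010 = 0xFB2A2 (21 bits → U+FB2A2).

U+FB2A2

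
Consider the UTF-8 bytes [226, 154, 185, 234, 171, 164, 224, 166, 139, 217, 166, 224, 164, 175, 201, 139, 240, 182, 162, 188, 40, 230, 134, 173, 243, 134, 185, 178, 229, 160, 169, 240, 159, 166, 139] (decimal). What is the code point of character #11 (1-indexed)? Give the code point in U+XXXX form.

Offset 0: leading byte 0xE2 = 11100010 → 3-byte char #1 = E2 9A B9.
Offset 3: leading byte 0xEA = 11101010 → 3-byte char #2 = EA AB A4.
Offset 6: leading byte 0xE0 = 11100000 → 3-byte char #3 = E0 A6 8B.
Offset 9: leading byte 0xD9 = 11011001 → 2-byte char #4 = D9 A6.
Offset 11: leading byte 0xE0 = 11100000 → 3-byte char #5 = E0 A4 AF.
Offset 14: leading byte 0xC9 = 11001001 → 2-byte char #6 = C9 8B.
Offset 16: leading byte 0xF0 = 11110000 → 4-byte char #7 = F0 B6 A2 BC.
Offset 20: leading byte 0x28 = 00101000 → 1-byte char #8 = 28.
Offset 21: leading byte 0xE6 = 11100110 → 3-byte char #9 = E6 86 AD.
Offset 24: leading byte 0xF3 = 11110011 → 4-byte char #10 = F3 86 B9 B2.
Offset 28: leading byte 0xE5 = 11100101 → 3-byte char #11 = E5 A0 A9.
Leading byte 0xE5 = 11100101 matches 1110xxxx → 3-byte sequence.
Byte 1: 0xE5 = 11100101, payload 0101 (4 bits).
Byte 2: 0xA0 = 10100000 (10xxxxxx ✓), payload 100000.
Byte 3: 0xA9 = 10101001 (10xxxxxx ✓), payload 101001.
Concatenate: 0101100000101001 = 0x5829 (16 bits → U+5829).

U+5829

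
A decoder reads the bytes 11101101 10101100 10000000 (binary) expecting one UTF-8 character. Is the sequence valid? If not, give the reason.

invalid (encodes a surrogate (U+D800–U+DFFF))

Structurally a 3-byte sequence; payload = 0xDB00.
But 0xDB00 is in U+D800–U+DFFF, the surrogate range. Surrogates are not Unicode scalar values and are forbidden in UTF-8.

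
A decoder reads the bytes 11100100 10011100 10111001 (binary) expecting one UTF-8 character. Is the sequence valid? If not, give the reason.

valid

Leading byte 0xE4 = 11100100 → 3-byte form.
Continuation bytes 0x9C=10011100, 0xB9=10111001 all match 10xxxxxx.
Decoded value 0x4739 is ≥ 0x800 (shortest form) and not a surrogate.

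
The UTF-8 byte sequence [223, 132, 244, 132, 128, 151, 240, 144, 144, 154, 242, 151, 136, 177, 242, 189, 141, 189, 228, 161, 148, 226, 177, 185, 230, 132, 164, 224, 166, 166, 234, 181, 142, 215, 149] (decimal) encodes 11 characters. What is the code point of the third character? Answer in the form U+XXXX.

Offset 0: leading byte 0xDF = 11011111 → 2-byte char #1 = DF 84.
Offset 2: leading byte 0xF4 = 11110100 → 4-byte char #2 = F4 84 80 97.
Offset 6: leading byte 0xF0 = 11110000 → 4-byte char #3 = F0 90 90 9A.
Leading byte 0xF0 = 11110000 matches 11110xxx → 4-byte sequence.
Byte 1: 0xF0 = 11110000, payload 000 (3 bits).
Byte 2: 0x90 = 10010000 (10xxxxxx ✓), payload 010000.
Byte 3: 0x90 = 10010000 (10xxxxxx ✓), payload 010000.
Byte 4: 0x9A = 10011010 (10xxxxxx ✓), payload 011010.
Concatenate: 000010000010000011010 = 0x1041A (21 bits → U+1041A).

U+1041A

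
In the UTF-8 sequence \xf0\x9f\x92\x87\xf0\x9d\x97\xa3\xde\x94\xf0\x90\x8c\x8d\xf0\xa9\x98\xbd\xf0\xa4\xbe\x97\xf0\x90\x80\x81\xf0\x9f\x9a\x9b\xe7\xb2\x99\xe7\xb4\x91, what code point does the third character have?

Offset 0: leading byte 0xF0 = 11110000 → 4-byte char #1 = F0 9F 92 87.
Offset 4: leading byte 0xF0 = 11110000 → 4-byte char #2 = F0 9D 97 A3.
Offset 8: leading byte 0xDE = 11011110 → 2-byte char #3 = DE 94.
Leading byte 0xDE = 11011110 matches 110xxxxx → 2-byte sequence.
Byte 1: 0xDE = 11011110, payload 11110 (5 bits).
Byte 2: 0x94 = 10010100 (10xxxxxx ✓), payload 010100.
Concatenate: 11110010100 = 0x794 (11 bits → U+0794).

U+0794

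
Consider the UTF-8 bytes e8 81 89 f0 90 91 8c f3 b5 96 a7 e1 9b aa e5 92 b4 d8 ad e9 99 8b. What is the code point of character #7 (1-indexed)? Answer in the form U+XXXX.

U+964B

Offset 0: leading byte 0xE8 = 11101000 → 3-byte char #1 = E8 81 89.
Offset 3: leading byte 0xF0 = 11110000 → 4-byte char #2 = F0 90 91 8C.
Offset 7: leading byte 0xF3 = 11110011 → 4-byte char #3 = F3 B5 96 A7.
Offset 11: leading byte 0xE1 = 11100001 → 3-byte char #4 = E1 9B AA.
Offset 14: leading byte 0xE5 = 11100101 → 3-byte char #5 = E5 92 B4.
Offset 17: leading byte 0xD8 = 11011000 → 2-byte char #6 = D8 AD.
Offset 19: leading byte 0xE9 = 11101001 → 3-byte char #7 = E9 99 8B.
Leading byte 0xE9 = 11101001 matches 1110xxxx → 3-byte sequence.
Byte 1: 0xE9 = 11101001, payload 1001 (4 bits).
Byte 2: 0x99 = 10011001 (10xxxxxx ✓), payload 011001.
Byte 3: 0x8B = 10001011 (10xxxxxx ✓), payload 001011.
Concatenate: 1001011001001011 = 0x964B (16 bits → U+964B).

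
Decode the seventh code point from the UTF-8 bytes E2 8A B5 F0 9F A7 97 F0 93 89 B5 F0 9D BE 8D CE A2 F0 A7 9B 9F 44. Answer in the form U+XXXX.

U+0044

Offset 0: leading byte 0xE2 = 11100010 → 3-byte char #1 = E2 8A B5.
Offset 3: leading byte 0xF0 = 11110000 → 4-byte char #2 = F0 9F A7 97.
Offset 7: leading byte 0xF0 = 11110000 → 4-byte char #3 = F0 93 89 B5.
Offset 11: leading byte 0xF0 = 11110000 → 4-byte char #4 = F0 9D BE 8D.
Offset 15: leading byte 0xCE = 11001110 → 2-byte char #5 = CE A2.
Offset 17: leading byte 0xF0 = 11110000 → 4-byte char #6 = F0 A7 9B 9F.
Offset 21: leading byte 0x44 = 01000100 → 1-byte char #7 = 44.
Leading byte 0x44 = 01000100 matches 0xxxxxxx → 1-byte sequence.
Byte 1: 0x44 = 01000100, payload 1000100 (7 bits).
Concatenate: 1000100 = 0x44 (7 bits → U+0044).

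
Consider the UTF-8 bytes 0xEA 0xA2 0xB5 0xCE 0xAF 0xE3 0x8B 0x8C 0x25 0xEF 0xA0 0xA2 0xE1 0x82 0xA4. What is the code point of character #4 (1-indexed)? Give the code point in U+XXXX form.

U+0025

Offset 0: leading byte 0xEA = 11101010 → 3-byte char #1 = EA A2 B5.
Offset 3: leading byte 0xCE = 11001110 → 2-byte char #2 = CE AF.
Offset 5: leading byte 0xE3 = 11100011 → 3-byte char #3 = E3 8B 8C.
Offset 8: leading byte 0x25 = 00100101 → 1-byte char #4 = 25.
Leading byte 0x25 = 00100101 matches 0xxxxxxx → 1-byte sequence.
Byte 1: 0x25 = 00100101, payload 0100101 (7 bits).
Concatenate: 0100101 = 0x25 (7 bits → U+0025).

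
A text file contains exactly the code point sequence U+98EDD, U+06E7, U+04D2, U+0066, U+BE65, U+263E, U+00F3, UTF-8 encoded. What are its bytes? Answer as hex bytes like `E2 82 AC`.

F2 98 BB 9D DB A7 D3 92 66 EB B9 A5 E2 98 BE C3 B3

U+98EDD: 4-byte form → F2 98 BB 9D.
U+06E7: 2-byte form → DB A7.
U+04D2: 2-byte form → D3 92.
U+0066: 1-byte form → 66.
U+BE65: 3-byte form → EB B9 A5.
U+263E: 3-byte form → E2 98 BE.
U+00F3: 2-byte form → C3 B3.
Concatenated (17 bytes): F2 98 BB 9D DB A7 D3 92 66 EB B9 A5 E2 98 BE C3 B3.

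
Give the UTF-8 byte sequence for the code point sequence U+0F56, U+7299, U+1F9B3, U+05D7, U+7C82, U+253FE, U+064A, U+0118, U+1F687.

E0 BD 96 E7 8A 99 F0 9F A6 B3 D7 97 E7 B2 82 F0 A5 8F BE D9 8A C4 98 F0 9F 9A 87

U+0F56: 3-byte form → E0 BD 96.
U+7299: 3-byte form → E7 8A 99.
U+1F9B3: 4-byte form → F0 9F A6 B3.
U+05D7: 2-byte form → D7 97.
U+7C82: 3-byte form → E7 B2 82.
U+253FE: 4-byte form → F0 A5 8F BE.
U+064A: 2-byte form → D9 8A.
U+0118: 2-byte form → C4 98.
U+1F687: 4-byte form → F0 9F 9A 87.
Concatenated (27 bytes): E0 BD 96 E7 8A 99 F0 9F A6 B3 D7 97 E7 B2 82 F0 A5 8F BE D9 8A C4 98 F0 9F 9A 87.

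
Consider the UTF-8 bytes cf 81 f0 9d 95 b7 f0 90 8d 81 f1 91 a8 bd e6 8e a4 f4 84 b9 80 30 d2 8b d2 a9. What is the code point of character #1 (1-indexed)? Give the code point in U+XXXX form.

Offset 0: leading byte 0xCF = 11001111 → 2-byte char #1 = CF 81.
Leading byte 0xCF = 11001111 matches 110xxxxx → 2-byte sequence.
Byte 1: 0xCF = 11001111, payload 01111 (5 bits).
Byte 2: 0x81 = 10000001 (10xxxxxx ✓), payload 000001.
Concatenate: 01111000001 = 0x3C1 (11 bits → U+03C1).

U+03C1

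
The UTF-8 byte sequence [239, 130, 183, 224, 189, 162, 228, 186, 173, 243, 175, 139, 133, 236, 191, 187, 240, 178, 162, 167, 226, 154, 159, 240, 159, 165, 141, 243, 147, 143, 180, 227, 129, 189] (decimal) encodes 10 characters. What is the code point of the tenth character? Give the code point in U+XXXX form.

U+307D

Offset 0: leading byte 0xEF = 11101111 → 3-byte char #1 = EF 82 B7.
Offset 3: leading byte 0xE0 = 11100000 → 3-byte char #2 = E0 BD A2.
Offset 6: leading byte 0xE4 = 11100100 → 3-byte char #3 = E4 BA AD.
Offset 9: leading byte 0xF3 = 11110011 → 4-byte char #4 = F3 AF 8B 85.
Offset 13: leading byte 0xEC = 11101100 → 3-byte char #5 = EC BF BB.
Offset 16: leading byte 0xF0 = 11110000 → 4-byte char #6 = F0 B2 A2 A7.
Offset 20: leading byte 0xE2 = 11100010 → 3-byte char #7 = E2 9A 9F.
Offset 23: leading byte 0xF0 = 11110000 → 4-byte char #8 = F0 9F A5 8D.
Offset 27: leading byte 0xF3 = 11110011 → 4-byte char #9 = F3 93 8F B4.
Offset 31: leading byte 0xE3 = 11100011 → 3-byte char #10 = E3 81 BD.
Leading byte 0xE3 = 11100011 matches 1110xxxx → 3-byte sequence.
Byte 1: 0xE3 = 11100011, payload 0011 (4 bits).
Byte 2: 0x81 = 10000001 (10xxxxxx ✓), payload 000001.
Byte 3: 0xBD = 10111101 (10xxxxxx ✓), payload 111101.
Concatenate: 0011000001111101 = 0x307D (16 bits → U+307D).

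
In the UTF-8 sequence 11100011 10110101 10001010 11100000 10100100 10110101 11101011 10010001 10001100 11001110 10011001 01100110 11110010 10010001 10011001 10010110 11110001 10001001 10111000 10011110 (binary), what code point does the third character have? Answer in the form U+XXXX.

U+B44C

Offset 0: leading byte 0xE3 = 11100011 → 3-byte char #1 = E3 B5 8A.
Offset 3: leading byte 0xE0 = 11100000 → 3-byte char #2 = E0 A4 B5.
Offset 6: leading byte 0xEB = 11101011 → 3-byte char #3 = EB 91 8C.
Leading byte 0xEB = 11101011 matches 1110xxxx → 3-byte sequence.
Byte 1: 0xEB = 11101011, payload 1011 (4 bits).
Byte 2: 0x91 = 10010001 (10xxxxxx ✓), payload 010001.
Byte 3: 0x8C = 10001100 (10xxxxxx ✓), payload 001100.
Concatenate: 1011010001001100 = 0xB44C (16 bits → U+B44C).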